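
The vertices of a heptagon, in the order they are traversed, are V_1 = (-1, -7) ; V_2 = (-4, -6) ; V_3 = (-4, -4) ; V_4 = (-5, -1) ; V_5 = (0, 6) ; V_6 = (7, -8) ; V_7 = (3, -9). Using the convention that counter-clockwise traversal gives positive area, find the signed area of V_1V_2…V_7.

V_1→V_2: (-1)(-6) − (-4)(-7) = -22
V_2→V_3: (-4)(-4) − (-4)(-6) = -8
V_3→V_4: (-4)(-1) − (-5)(-4) = -16
V_4→V_5: (-5)(6) − (0)(-1) = -30
V_5→V_6: (0)(-8) − (7)(6) = -42
V_6→V_7: (7)(-9) − (3)(-8) = -39
V_7→V_1: (3)(-7) − (-1)(-9) = -30
Σ = -187
Signed area = Σ/2 = -93.5 (negative ⇒ clockwise traversal).

-93.5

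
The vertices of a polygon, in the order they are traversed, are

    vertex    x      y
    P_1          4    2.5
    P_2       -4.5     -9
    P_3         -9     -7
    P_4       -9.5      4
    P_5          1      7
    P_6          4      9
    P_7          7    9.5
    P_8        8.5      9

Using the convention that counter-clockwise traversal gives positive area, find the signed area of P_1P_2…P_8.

-161.875

Apply the surveyor's formula: 2A = Σ (x_i·y_{i+1} − x_{i+1}·y_i), indices taken mod 8.
Σ = (-24.75) + (-49.5) + (-102.5) + (-70.5) + (-19) + (-25) + (-17.75) + (-14.75) = -323.75
Signed area = Σ/2 = -161.875 (negative ⇒ clockwise traversal).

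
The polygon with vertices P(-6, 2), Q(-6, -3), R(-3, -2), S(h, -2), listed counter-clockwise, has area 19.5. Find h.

3

The doubled signed area Σ (x_i y_{i+1} − x_{i+1} y_i) is linear in h.
With h=0 it equals 27; the coefficient of h is 4 (from the two edges through S).
So 4·h + 27 = 2·19.5 = 39 ⇒ h = 3.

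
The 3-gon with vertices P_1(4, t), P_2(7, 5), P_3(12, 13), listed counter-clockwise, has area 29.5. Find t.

The doubled signed area Σ (x_i y_{i+1} − x_{i+1} y_i) is linear in t.
With t=0 it equals -1; the coefficient of t is 5 (from the two edges through P_1).
So 5·t + -1 = 2·29.5 = 59 ⇒ t = 12.

12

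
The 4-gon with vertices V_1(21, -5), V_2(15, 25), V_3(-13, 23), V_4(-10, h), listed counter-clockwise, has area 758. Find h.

1

The doubled signed area Σ (x_i y_{i+1} − x_{i+1} y_i) is linear in h.
With h=0 it equals 1550; the coefficient of h is -34 (from the two edges through V_4).
So -34·h + 1550 = 2·758 = 1516 ⇒ h = 1.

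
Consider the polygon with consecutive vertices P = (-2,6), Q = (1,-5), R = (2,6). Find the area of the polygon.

22

Cross-terms: 4, 16, 24  ⇒  Σ = 44
Area = |Σ|/2 = 22.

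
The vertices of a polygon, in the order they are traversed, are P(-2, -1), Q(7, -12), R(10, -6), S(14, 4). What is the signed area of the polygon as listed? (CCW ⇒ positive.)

Apply the shoelace (surveyor's) formula: 2A = Σ (x_i·y_{i+1} − x_{i+1}·y_i), indices taken mod 4.
Σ = (31) + (78) + (124) + (-6) = 227
Signed area = Σ/2 = 113.5 (positive ⇒ counter-clockwise traversal).

113.5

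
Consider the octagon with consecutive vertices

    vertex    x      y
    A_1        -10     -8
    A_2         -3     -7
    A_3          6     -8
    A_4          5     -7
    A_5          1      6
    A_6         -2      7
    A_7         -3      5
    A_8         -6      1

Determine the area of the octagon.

131

Apply the shoelace (surveyor's) formula: 2A = Σ (x_i·y_{i+1} − x_{i+1}·y_i), indices taken mod 8.
Σ = (46) + (66) + (-2) + (37) + (19) + (11) + (27) + (58) = 262
Area = |Σ|/2 = 131.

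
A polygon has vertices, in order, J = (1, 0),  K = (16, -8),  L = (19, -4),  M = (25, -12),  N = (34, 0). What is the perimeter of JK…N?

|JK| = √((15)² + (-8)²) = √289 = 17
|KL| = √((3)² + (4)²) = √25 = 5
|LM| = √((6)² + (-8)²) = √100 = 10
|MN| = √((9)² + (12)²) = √225 = 15
|NJ| = √((-33)² + (0)²) = √1089 = 33
Perimeter = 17 + 5 + 10 + 15 + 33 = 80.

80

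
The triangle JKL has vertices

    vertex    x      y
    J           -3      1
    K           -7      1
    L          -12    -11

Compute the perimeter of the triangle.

32

|JK| = √((-4)² + (0)²) = √16 = 4
|KL| = √((-5)² + (-12)²) = √169 = 13
|LJ| = √((9)² + (12)²) = √225 = 15
Perimeter = 4 + 13 + 15 = 32.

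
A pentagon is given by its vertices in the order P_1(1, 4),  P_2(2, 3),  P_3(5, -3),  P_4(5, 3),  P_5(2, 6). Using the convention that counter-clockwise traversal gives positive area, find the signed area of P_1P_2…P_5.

Σ = (-5) + (-21) + (30) + (24) + (2) = 30
Signed area = Σ/2 = 15 (positive ⇒ counter-clockwise traversal).

15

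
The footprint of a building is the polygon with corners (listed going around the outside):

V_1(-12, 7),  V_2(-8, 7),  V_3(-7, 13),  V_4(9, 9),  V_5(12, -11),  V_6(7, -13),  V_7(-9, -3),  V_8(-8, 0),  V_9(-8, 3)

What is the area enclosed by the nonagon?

Apply the shoelace (surveyor's) formula: 2A = Σ (x_i·y_{i+1} − x_{i+1}·y_i), indices taken mod 9.
Cross-terms: -28, -55, -180, -207, -79, -138, -24, -24, -20  ⇒  Σ = -755
Area = |Σ|/2 = 377.5.

377.5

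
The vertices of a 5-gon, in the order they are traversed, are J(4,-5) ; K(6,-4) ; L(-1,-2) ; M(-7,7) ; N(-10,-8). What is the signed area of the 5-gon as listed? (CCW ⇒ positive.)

Σ = (14) + (-16) + (-21) + (126) + (82) = 185
Signed area = Σ/2 = 92.5 (positive ⇒ counter-clockwise traversal).

92.5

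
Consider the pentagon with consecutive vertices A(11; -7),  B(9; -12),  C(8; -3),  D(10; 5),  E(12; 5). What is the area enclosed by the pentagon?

39.5

A→B: (11)(-12) − (9)(-7) = -69
B→C: (9)(-3) − (8)(-12) = 69
C→D: (8)(5) − (10)(-3) = 70
D→E: (10)(5) − (12)(5) = -10
E→A: (12)(-7) − (11)(5) = -139
Σ = -79
Area = |Σ|/2 = 39.5.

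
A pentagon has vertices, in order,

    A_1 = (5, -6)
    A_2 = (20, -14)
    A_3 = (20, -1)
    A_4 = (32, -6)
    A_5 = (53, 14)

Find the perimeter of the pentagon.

124

|A_1A_2| = √((15)² + (-8)²) = √289 = 17
|A_2A_3| = √((0)² + (13)²) = √169 = 13
|A_3A_4| = √((12)² + (-5)²) = √169 = 13
|A_4A_5| = √((21)² + (20)²) = √841 = 29
|A_5A_1| = √((-48)² + (-20)²) = √2704 = 52
Perimeter = 17 + 13 + 13 + 29 + 52 = 124.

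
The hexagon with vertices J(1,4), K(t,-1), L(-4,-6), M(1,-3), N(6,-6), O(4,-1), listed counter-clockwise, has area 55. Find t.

The doubled signed area Σ (x_i y_{i+1} − x_{i+1} y_i) is linear in t.
With t=0 it equals 60; the coefficient of t is -10 (from the two edges through K).
So -10·t + 60 = 2·55 = 110 ⇒ t = -5.

-5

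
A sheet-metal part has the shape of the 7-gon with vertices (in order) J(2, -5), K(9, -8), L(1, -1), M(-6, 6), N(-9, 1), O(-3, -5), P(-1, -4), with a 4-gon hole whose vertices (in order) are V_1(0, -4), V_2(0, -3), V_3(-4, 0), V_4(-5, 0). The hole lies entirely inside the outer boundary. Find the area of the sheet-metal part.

68

Outer boundary:
J→K: (2)(-8) − (9)(-5) = 29
K→L: (9)(-1) − (1)(-8) = -1
L→M: (1)(6) − (-6)(-1) = 0
M→N: (-6)(1) − (-9)(6) = 48
N→O: (-9)(-5) − (-3)(1) = 48
O→P: (-3)(-4) − (-1)(-5) = 7
P→J: (-1)(-5) − (2)(-4) = 13
Σ = 144
Area = |Σ|/2 = 72.
Hole:
Apply the shoelace (surveyor's) formula: 2A = Σ (x_i·y_{i+1} − x_{i+1}·y_i), indices taken mod 4.
Σ = (0) + (-12) + (0) + (20) = 8
Area = |Σ|/2 = 4.
Net area = 72 − 4 = 68.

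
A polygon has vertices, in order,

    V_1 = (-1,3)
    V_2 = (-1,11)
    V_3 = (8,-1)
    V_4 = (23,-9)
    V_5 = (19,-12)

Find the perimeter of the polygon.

70

|V_1V_2| = √((0)² + (8)²) = √64 = 8
|V_2V_3| = √((9)² + (-12)²) = √225 = 15
|V_3V_4| = √((15)² + (-8)²) = √289 = 17
|V_4V_5| = √((-4)² + (-3)²) = √25 = 5
|V_5V_1| = √((-20)² + (15)²) = √625 = 25
Perimeter = 8 + 15 + 17 + 5 + 25 = 70.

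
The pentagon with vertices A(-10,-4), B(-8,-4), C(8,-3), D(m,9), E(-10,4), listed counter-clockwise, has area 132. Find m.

-6

Write out the shoelace sum; only the two edges meeting at D involve m:
2·Area = [(8·9 − m·(-3)) + (m·4 − (-10)·9)] + 144
       = 7·m + 306 = 264
⇒ m = -6.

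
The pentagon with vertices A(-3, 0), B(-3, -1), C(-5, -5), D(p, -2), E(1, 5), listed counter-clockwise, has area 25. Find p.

1

The doubled signed area Σ (x_i y_{i+1} − x_{i+1} y_i) is linear in p.
With p=0 it equals 40; the coefficient of p is 10 (from the two edges through D).
So 10·p + 40 = 2·25 = 50 ⇒ p = 1.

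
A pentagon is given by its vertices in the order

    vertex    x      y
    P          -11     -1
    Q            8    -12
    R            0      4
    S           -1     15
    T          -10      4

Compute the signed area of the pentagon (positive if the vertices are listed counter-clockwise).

188

Cross-terms: 140, 32, 4, 146, 54  ⇒  Σ = 376
Signed area = Σ/2 = 188 (positive ⇒ counter-clockwise traversal).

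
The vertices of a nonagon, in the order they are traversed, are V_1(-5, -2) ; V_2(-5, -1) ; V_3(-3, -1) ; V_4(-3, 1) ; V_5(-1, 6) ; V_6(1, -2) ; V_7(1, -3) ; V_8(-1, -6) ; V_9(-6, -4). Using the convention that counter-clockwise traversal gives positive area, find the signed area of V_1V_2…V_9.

-40

Apply the shoelace (surveyor's) formula: 2A = Σ (x_i·y_{i+1} − x_{i+1}·y_i), indices taken mod 9.
V_1→V_2: (-5)(-1) − (-5)(-2) = -5
V_2→V_3: (-5)(-1) − (-3)(-1) = 2
V_3→V_4: (-3)(1) − (-3)(-1) = -6
V_4→V_5: (-3)(6) − (-1)(1) = -17
V_5→V_6: (-1)(-2) − (1)(6) = -4
V_6→V_7: (1)(-3) − (1)(-2) = -1
V_7→V_8: (1)(-6) − (-1)(-3) = -9
V_8→V_9: (-1)(-4) − (-6)(-6) = -32
V_9→V_1: (-6)(-2) − (-5)(-4) = -8
Σ = -80
Signed area = Σ/2 = -40 (negative ⇒ clockwise traversal).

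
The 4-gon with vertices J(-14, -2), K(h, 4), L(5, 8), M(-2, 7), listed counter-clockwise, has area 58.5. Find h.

Write out the shoelace sum; only the two edges meeting at K involve h:
2·Area = [((-14)·4 − h·(-2)) + (h·8 − 5·4)] + 153
       = 10·h + 77 = 117
⇒ h = 4.

4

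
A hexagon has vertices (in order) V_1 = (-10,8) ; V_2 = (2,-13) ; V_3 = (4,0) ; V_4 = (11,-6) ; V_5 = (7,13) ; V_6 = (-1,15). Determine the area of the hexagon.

Apply the shoelace (surveyor's) formula: 2A = Σ (x_i·y_{i+1} − x_{i+1}·y_i), indices taken mod 6.
Cross-terms: 114, 52, -24, 185, 118, 142  ⇒  Σ = 587
Area = |Σ|/2 = 293.5.

293.5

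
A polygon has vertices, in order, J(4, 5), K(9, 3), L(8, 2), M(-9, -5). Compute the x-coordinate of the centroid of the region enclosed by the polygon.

Apply the surveyor's formula. First the cross-terms c_i = x_i·y_{i+1} − x_{i+1}·y_i:
  -33, -6, -22, -25  ⇒  2A = -86, A = -43.
Then Σ (x_i + x_{i+1})·c_i = -384, so x̄ = -384 / (6·(-43)) = 64/43.

64/43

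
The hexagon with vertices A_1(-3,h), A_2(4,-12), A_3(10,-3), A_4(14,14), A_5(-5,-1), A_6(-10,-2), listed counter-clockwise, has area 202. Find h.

The doubled signed area Σ (x_i y_{i+1} − x_{i+1} y_i) is linear in h.
With h=0 it equals 376; the coefficient of h is -14 (from the two edges through A_1).
So -14·h + 376 = 2·202 = 404 ⇒ h = -2.

-2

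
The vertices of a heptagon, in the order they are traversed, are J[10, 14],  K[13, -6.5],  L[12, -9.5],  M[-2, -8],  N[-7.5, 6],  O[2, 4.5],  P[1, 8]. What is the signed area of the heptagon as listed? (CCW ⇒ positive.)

-289.875

Apply the shoelace formula: 2A = Σ (x_i·y_{i+1} − x_{i+1}·y_i), indices taken mod 7.
Σ = (-247) + (-45.5) + (-115) + (-72) + (-45.75) + (11.5) + (-66) = -579.75
Signed area = Σ/2 = -289.875 (negative ⇒ clockwise traversal).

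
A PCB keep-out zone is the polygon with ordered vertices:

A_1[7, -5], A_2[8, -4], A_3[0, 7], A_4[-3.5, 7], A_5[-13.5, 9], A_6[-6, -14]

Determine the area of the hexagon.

Apply the shoelace (surveyor's) formula: 2A = Σ (x_i·y_{i+1} − x_{i+1}·y_i), indices taken mod 6.
Σ = (12) + (56) + (24.5) + (63) + (243) + (128) = 526.5
Area = |Σ|/2 = 263.25.

263.25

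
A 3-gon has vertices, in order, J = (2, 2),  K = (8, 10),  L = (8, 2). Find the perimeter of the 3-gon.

24

|JK| = √((6)² + (8)²) = √100 = 10
|KL| = √((0)² + (-8)²) = √64 = 8
|LJ| = √((-6)² + (0)²) = √36 = 6
Perimeter = 10 + 8 + 6 = 24.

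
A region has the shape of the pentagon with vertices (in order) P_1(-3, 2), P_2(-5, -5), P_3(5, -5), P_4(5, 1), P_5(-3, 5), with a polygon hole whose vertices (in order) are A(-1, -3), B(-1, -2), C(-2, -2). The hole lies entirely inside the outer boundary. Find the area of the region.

Outer boundary:
Apply the shoelace (surveyor's) formula: 2A = Σ (x_i·y_{i+1} − x_{i+1}·y_i), indices taken mod 5.
P_1→P_2: (-3)(-5) − (-5)(2) = 25
P_2→P_3: (-5)(-5) − (5)(-5) = 50
P_3→P_4: (5)(1) − (5)(-5) = 30
P_4→P_5: (5)(5) − (-3)(1) = 28
P_5→P_1: (-3)(2) − (-3)(5) = 9
Σ = 142
Area = |Σ|/2 = 71.
Hole:
Apply the shoelace formula: 2A = Σ (x_i·y_{i+1} − x_{i+1}·y_i), indices taken mod 3.
Cross-terms: -1, -2, 4  ⇒  Σ = 1
Area = |Σ|/2 = 0.5.
Net area = 71 − 0.5 = 70.5.

70.5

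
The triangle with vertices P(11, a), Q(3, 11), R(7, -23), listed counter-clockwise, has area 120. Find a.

3

Write out the shoelace sum; only the two edges meeting at P involve a:
2·Area = [(7·a − 11·(-23)) + (11·11 − 3·a)] + -146
       = 4·a + 228 = 240
⇒ a = 3.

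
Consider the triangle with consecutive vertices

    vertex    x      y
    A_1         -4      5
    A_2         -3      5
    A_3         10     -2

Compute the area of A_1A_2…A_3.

A_1→A_2: (-4)(5) − (-3)(5) = -5
A_2→A_3: (-3)(-2) − (10)(5) = -44
A_3→A_1: (10)(5) − (-4)(-2) = 42
Σ = -7
Area = |Σ|/2 = 3.5.

3.5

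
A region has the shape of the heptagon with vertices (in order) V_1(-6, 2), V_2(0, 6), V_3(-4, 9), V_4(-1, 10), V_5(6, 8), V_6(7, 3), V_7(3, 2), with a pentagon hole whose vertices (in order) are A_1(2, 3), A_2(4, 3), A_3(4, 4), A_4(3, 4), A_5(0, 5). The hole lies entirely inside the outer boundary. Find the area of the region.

Outer boundary:
Apply the shoelace (surveyor's) formula: 2A = Σ (x_i·y_{i+1} − x_{i+1}·y_i), indices taken mod 7.
V_1→V_2: (-6)(6) − (0)(2) = -36
V_2→V_3: (0)(9) − (-4)(6) = 24
V_3→V_4: (-4)(10) − (-1)(9) = -31
V_4→V_5: (-1)(8) − (6)(10) = -68
V_5→V_6: (6)(3) − (7)(8) = -38
V_6→V_7: (7)(2) − (3)(3) = 5
V_7→V_1: (3)(2) − (-6)(2) = 18
Σ = -126
Area = |Σ|/2 = 63.
Hole:
Apply Gauss's area formula: 2A = Σ (x_i·y_{i+1} − x_{i+1}·y_i), indices taken mod 5.
Σ = (-6) + (4) + (4) + (15) + (-10) = 7
Area = |Σ|/2 = 3.5.
Net area = 63 − 3.5 = 59.5.

59.5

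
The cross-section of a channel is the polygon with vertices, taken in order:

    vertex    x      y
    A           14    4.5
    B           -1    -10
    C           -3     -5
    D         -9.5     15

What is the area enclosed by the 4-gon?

252.875

Σ = (-135.5) + (-25) + (-92.5) + (-252.75) = -505.75
Area = |Σ|/2 = 252.875.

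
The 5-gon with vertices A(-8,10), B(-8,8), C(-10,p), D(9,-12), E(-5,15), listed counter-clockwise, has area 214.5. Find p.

-4

The doubled signed area Σ (x_i y_{i+1} − x_{i+1} y_i) is linear in p.
With p=0 it equals 361; the coefficient of p is -17 (from the two edges through C).
So -17·p + 361 = 2·214.5 = 429 ⇒ p = -4.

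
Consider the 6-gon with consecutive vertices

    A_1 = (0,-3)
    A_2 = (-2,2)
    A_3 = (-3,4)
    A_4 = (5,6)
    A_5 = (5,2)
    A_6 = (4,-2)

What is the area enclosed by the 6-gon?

48

Cross-terms: -6, -2, -38, -20, -18, -12  ⇒  Σ = -96
Area = |Σ|/2 = 48.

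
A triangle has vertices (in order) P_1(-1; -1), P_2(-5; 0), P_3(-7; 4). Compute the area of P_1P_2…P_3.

7

Cross-terms: -5, -20, 11  ⇒  Σ = -14
Area = |Σ|/2 = 7.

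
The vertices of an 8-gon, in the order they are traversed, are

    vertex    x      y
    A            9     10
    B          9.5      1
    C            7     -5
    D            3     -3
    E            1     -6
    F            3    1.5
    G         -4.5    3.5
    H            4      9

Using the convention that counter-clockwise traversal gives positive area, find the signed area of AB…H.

-110.125

A→B: (9)(1) − (9.5)(10) = -86
B→C: (9.5)(-5) − (7)(1) = -54.5
C→D: (7)(-3) − (3)(-5) = -6
D→E: (3)(-6) − (1)(-3) = -15
E→F: (1)(1.5) − (3)(-6) = 19.5
F→G: (3)(3.5) − (-4.5)(1.5) = 17.25
G→H: (-4.5)(9) − (4)(3.5) = -54.5
H→A: (4)(10) − (9)(9) = -41
Σ = -220.25
Signed area = Σ/2 = -110.125 (negative ⇒ clockwise traversal).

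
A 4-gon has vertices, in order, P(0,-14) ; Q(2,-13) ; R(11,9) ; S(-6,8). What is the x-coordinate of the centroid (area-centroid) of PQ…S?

Apply the shoelace formula. First the cross-terms c_i = x_i·y_{i+1} − x_{i+1}·y_i:
  28, 161, 142, 84  ⇒  2A = 415, A = 207.5.
Then Σ (x_i + x_{i+1})·c_i = 2355, so x̄ = 2355 / (6·207.5) = 157/83.

157/83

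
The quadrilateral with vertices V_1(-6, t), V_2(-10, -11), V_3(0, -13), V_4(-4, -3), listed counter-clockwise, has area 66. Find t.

Write out the shoelace sum; only the two edges meeting at V_1 involve t:
2·Area = [((-4)·t − (-6)·(-3)) + ((-6)·(-11) − (-10)·t)] + 78
       = 6·t + 126 = 132
⇒ t = 1.

1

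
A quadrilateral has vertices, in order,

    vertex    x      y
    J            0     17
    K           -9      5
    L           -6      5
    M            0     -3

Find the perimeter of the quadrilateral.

|JK| = √((-9)² + (-12)²) = √225 = 15
|KL| = √((3)² + (0)²) = √9 = 3
|LM| = √((6)² + (-8)²) = √100 = 10
|MJ| = √((0)² + (20)²) = √400 = 20
Perimeter = 15 + 3 + 10 + 20 = 48.

48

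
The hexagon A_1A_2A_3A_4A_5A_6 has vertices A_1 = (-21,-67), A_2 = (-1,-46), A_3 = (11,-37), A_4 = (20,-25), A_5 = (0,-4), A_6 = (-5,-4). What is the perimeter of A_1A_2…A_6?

|A_1A_2| = √((20)² + (21)²) = √841 = 29
|A_2A_3| = √((12)² + (9)²) = √225 = 15
|A_3A_4| = √((9)² + (12)²) = √225 = 15
|A_4A_5| = √((-20)² + (21)²) = √841 = 29
|A_5A_6| = √((-5)² + (0)²) = √25 = 5
|A_6A_1| = √((-16)² + (-63)²) = √4225 = 65
Perimeter = 29 + 15 + 15 + 29 + 5 + 65 = 158.

158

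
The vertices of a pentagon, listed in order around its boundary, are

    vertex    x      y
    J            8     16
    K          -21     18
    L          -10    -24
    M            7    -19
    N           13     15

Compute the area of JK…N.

981

Apply Gauss's area formula: 2A = Σ (x_i·y_{i+1} − x_{i+1}·y_i), indices taken mod 5.
Σ = (480) + (684) + (358) + (352) + (88) = 1962
Area = |Σ|/2 = 981.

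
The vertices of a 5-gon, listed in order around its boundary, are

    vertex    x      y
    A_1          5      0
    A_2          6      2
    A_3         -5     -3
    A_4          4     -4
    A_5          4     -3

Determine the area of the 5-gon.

26.5

Σ = (10) + (-8) + (32) + (4) + (15) = 53
Area = |Σ|/2 = 26.5.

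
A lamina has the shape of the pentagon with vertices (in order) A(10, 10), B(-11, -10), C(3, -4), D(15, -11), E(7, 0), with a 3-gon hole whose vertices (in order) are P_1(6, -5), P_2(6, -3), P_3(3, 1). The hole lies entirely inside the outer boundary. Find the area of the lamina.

Outer boundary:
Cross-terms: 10, 74, 27, 77, 70  ⇒  Σ = 258
Area = |Σ|/2 = 129.
Hole:
Apply the shoelace formula: 2A = Σ (x_i·y_{i+1} − x_{i+1}·y_i), indices taken mod 3.
P_1→P_2: (6)(-3) − (6)(-5) = 12
P_2→P_3: (6)(1) − (3)(-3) = 15
P_3→P_1: (3)(-5) − (6)(1) = -21
Σ = 6
Area = |Σ|/2 = 3.
Net area = 129 − 3 = 126.

126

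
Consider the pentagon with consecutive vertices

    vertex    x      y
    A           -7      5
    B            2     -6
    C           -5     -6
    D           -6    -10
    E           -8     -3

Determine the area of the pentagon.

Apply the surveyor's formula: 2A = Σ (x_i·y_{i+1} − x_{i+1}·y_i), indices taken mod 5.
Σ = (32) + (-42) + (14) + (-62) + (-61) = -119
Area = |Σ|/2 = 59.5.

59.5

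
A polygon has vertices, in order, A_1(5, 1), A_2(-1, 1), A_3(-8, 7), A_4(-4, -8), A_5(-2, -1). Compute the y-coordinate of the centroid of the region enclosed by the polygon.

Apply Gauss's area formula. First the cross-terms c_i = x_i·y_{i+1} − x_{i+1}·y_i:
  6, 1, 92, -12, 3  ⇒  2A = 90, A = 45.
Then Σ (y_i + y_{i+1})·c_i = 36, so ȳ = 36 / (6·45) = 2/15.

2/15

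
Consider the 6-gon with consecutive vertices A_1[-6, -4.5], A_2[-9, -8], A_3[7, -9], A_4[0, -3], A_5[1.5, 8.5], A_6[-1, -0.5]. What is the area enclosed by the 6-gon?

Σ = (7.5) + (137) + (-21) + (4.5) + (7.75) + (1.5) = 137.25
Area = |Σ|/2 = 68.625.

68.625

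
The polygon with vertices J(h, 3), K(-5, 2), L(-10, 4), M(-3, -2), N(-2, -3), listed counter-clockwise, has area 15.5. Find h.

Write out the shoelace sum; only the two edges meeting at J involve h:
2·Area = [((-2)·3 − h·(-3)) + (h·2 − (-5)·3)] + 37
       = 5·h + 46 = 31
⇒ h = -3.

-3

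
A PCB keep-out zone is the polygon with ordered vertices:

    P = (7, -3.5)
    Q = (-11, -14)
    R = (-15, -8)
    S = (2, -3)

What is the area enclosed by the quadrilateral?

91.75

Cross-terms: -136.5, -122, 61, 14  ⇒  Σ = -183.5
Area = |Σ|/2 = 91.75.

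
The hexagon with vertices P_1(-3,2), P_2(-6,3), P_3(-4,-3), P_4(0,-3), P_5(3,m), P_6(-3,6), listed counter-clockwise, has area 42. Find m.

0

The doubled signed area Σ (x_i y_{i+1} − x_{i+1} y_i) is linear in m.
With m=0 it equals 84; the coefficient of m is 3 (from the two edges through P_5).
So 3·m + 84 = 2·42 = 84 ⇒ m = 0.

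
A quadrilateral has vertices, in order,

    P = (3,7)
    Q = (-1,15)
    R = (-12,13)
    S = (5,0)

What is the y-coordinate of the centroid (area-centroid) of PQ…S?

580/63

Apply the surveyor's formula. First the cross-terms c_i = x_i·y_{i+1} − x_{i+1}·y_i:
  52, 167, -65, 35  ⇒  2A = 189, A = 94.5.
Then Σ (y_i + y_{i+1})·c_i = 5220, so ȳ = 5220 / (6·94.5) = 580/63.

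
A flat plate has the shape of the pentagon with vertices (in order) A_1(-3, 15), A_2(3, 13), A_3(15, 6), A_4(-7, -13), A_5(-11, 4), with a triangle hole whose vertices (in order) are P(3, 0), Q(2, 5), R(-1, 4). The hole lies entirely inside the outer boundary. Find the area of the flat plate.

361

Outer boundary:
Apply the surveyor's formula: 2A = Σ (x_i·y_{i+1} − x_{i+1}·y_i), indices taken mod 5.
Σ = (-84) + (-177) + (-153) + (-171) + (-153) = -738
Area = |Σ|/2 = 369.
Hole:
Apply Gauss's area formula: 2A = Σ (x_i·y_{i+1} − x_{i+1}·y_i), indices taken mod 3.
Cross-terms: 15, 13, -12  ⇒  Σ = 16
Area = |Σ|/2 = 8.
Net area = 369 − 8 = 361.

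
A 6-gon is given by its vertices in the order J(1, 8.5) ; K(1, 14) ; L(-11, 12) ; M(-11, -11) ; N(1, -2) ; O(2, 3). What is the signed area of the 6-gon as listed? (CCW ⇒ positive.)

239.25

J→K: (1)(14) − (1)(8.5) = 5.5
K→L: (1)(12) − (-11)(14) = 166
L→M: (-11)(-11) − (-11)(12) = 253
M→N: (-11)(-2) − (1)(-11) = 33
N→O: (1)(3) − (2)(-2) = 7
O→J: (2)(8.5) − (1)(3) = 14
Σ = 478.5
Signed area = Σ/2 = 239.25 (positive ⇒ counter-clockwise traversal).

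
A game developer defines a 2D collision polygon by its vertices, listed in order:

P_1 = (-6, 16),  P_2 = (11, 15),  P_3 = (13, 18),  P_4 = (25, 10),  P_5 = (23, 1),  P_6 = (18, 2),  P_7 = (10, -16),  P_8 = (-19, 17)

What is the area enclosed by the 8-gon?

Apply Gauss's area formula: 2A = Σ (x_i·y_{i+1} − x_{i+1}·y_i), indices taken mod 8.
Σ = (-266) + (3) + (-320) + (-205) + (28) + (-308) + (-134) + (-202) = -1404
Area = |Σ|/2 = 702.

702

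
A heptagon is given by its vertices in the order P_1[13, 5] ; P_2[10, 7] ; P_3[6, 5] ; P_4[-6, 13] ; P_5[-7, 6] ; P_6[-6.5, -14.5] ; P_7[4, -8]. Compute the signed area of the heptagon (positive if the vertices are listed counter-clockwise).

Apply the shoelace (surveyor's) formula: 2A = Σ (x_i·y_{i+1} − x_{i+1}·y_i), indices taken mod 7.
P_1→P_2: (13)(7) − (10)(5) = 41
P_2→P_3: (10)(5) − (6)(7) = 8
P_3→P_4: (6)(13) − (-6)(5) = 108
P_4→P_5: (-6)(6) − (-7)(13) = 55
P_5→P_6: (-7)(-14.5) − (-6.5)(6) = 140.5
P_6→P_7: (-6.5)(-8) − (4)(-14.5) = 110
P_7→P_1: (4)(5) − (13)(-8) = 124
Σ = 586.5
Signed area = Σ/2 = 293.25 (positive ⇒ counter-clockwise traversal).

293.25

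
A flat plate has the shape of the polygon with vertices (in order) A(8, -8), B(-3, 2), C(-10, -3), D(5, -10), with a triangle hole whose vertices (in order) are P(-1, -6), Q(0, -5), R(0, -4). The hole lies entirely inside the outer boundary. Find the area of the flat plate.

87.5

Outer boundary:
A→B: (8)(2) − (-3)(-8) = -8
B→C: (-3)(-3) − (-10)(2) = 29
C→D: (-10)(-10) − (5)(-3) = 115
D→A: (5)(-8) − (8)(-10) = 40
Σ = 176
Area = |Σ|/2 = 88.
Hole:
Σ = (5) + (0) + (-4) = 1
Area = |Σ|/2 = 0.5.
Net area = 88 − 0.5 = 87.5.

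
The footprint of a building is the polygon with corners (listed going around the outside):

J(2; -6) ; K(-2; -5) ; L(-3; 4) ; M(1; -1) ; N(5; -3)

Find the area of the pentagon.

Apply the shoelace (surveyor's) formula: 2A = Σ (x_i·y_{i+1} − x_{i+1}·y_i), indices taken mod 5.
Cross-terms: -22, -23, -1, 2, -24  ⇒  Σ = -68
Area = |Σ|/2 = 34.

34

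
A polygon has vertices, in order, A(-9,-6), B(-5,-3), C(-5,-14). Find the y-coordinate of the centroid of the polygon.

Apply the shoelace (surveyor's) formula. First the cross-terms c_i = x_i·y_{i+1} − x_{i+1}·y_i:
  -3, 55, -96  ⇒  2A = -44, A = -22.
Then Σ (y_i + y_{i+1})·c_i = 1012, so ȳ = 1012 / (6·(-22)) = -23/3.

-23/3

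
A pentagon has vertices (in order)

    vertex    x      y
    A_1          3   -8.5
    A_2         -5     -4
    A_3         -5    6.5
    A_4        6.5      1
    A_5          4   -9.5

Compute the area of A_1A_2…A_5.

Apply the shoelace (surveyor's) formula: 2A = Σ (x_i·y_{i+1} − x_{i+1}·y_i), indices taken mod 5.
Σ = (-54.5) + (-52.5) + (-47.25) + (-65.75) + (-5.5) = -225.5
Area = |Σ|/2 = 112.75.

112.75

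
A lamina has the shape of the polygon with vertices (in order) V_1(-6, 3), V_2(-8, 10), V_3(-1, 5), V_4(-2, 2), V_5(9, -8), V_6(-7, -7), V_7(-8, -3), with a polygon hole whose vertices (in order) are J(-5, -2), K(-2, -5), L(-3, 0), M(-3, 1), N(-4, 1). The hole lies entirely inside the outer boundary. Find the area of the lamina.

119.5

Outer boundary:
Apply the surveyor's formula: 2A = Σ (x_i·y_{i+1} − x_{i+1}·y_i), indices taken mod 7.
V_1→V_2: (-6)(10) − (-8)(3) = -36
V_2→V_3: (-8)(5) − (-1)(10) = -30
V_3→V_4: (-1)(2) − (-2)(5) = 8
V_4→V_5: (-2)(-8) − (9)(2) = -2
V_5→V_6: (9)(-7) − (-7)(-8) = -119
V_6→V_7: (-7)(-3) − (-8)(-7) = -35
V_7→V_1: (-8)(3) − (-6)(-3) = -42
Σ = -256
Area = |Σ|/2 = 128.
Hole:
Cross-terms: 21, -15, -3, 1, 13  ⇒  Σ = 17
Area = |Σ|/2 = 8.5.
Net area = 128 − 8.5 = 119.5.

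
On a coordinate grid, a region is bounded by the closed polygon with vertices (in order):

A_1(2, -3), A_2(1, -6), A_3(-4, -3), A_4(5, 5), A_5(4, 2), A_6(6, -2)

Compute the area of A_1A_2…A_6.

42.5

Apply the surveyor's formula: 2A = Σ (x_i·y_{i+1} − x_{i+1}·y_i), indices taken mod 6.
A_1→A_2: (2)(-6) − (1)(-3) = -9
A_2→A_3: (1)(-3) − (-4)(-6) = -27
A_3→A_4: (-4)(5) − (5)(-3) = -5
A_4→A_5: (5)(2) − (4)(5) = -10
A_5→A_6: (4)(-2) − (6)(2) = -20
A_6→A_1: (6)(-3) − (2)(-2) = -14
Σ = -85
Area = |Σ|/2 = 42.5.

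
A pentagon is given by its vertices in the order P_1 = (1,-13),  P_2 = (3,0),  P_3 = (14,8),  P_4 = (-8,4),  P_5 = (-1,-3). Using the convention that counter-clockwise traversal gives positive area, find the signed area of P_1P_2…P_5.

Apply the shoelace (surveyor's) formula: 2A = Σ (x_i·y_{i+1} − x_{i+1}·y_i), indices taken mod 5.
Cross-terms: 39, 24, 120, 28, 16  ⇒  Σ = 227
Signed area = Σ/2 = 113.5 (positive ⇒ counter-clockwise traversal).

113.5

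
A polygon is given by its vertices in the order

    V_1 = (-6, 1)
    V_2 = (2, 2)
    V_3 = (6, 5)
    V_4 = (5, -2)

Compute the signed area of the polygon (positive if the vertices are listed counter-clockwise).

-30

Apply the surveyor's formula: 2A = Σ (x_i·y_{i+1} − x_{i+1}·y_i), indices taken mod 4.
Cross-terms: -14, -2, -37, -7  ⇒  Σ = -60
Signed area = Σ/2 = -30 (negative ⇒ clockwise traversal).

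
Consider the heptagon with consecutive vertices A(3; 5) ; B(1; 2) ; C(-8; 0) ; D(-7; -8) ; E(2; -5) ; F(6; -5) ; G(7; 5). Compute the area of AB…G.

118.5

Apply the surveyor's formula: 2A = Σ (x_i·y_{i+1} − x_{i+1}·y_i), indices taken mod 7.
Σ = (1) + (16) + (64) + (51) + (20) + (65) + (20) = 237
Area = |Σ|/2 = 118.5.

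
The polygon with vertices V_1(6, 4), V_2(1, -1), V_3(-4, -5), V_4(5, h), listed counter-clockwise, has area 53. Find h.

The doubled signed area Σ (x_i y_{i+1} − x_{i+1} y_i) is linear in h.
With h=0 it equals 26; the coefficient of h is -10 (from the two edges through V_4).
So -10·h + 26 = 2·53 = 106 ⇒ h = -8.

-8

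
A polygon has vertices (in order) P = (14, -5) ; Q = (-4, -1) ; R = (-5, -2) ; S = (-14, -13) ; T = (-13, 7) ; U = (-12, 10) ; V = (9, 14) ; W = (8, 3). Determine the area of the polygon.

Apply the shoelace (surveyor's) formula: 2A = Σ (x_i·y_{i+1} − x_{i+1}·y_i), indices taken mod 8.
Σ = (-34) + (3) + (37) + (-267) + (-46) + (-258) + (-85) + (-82) = -732
Area = |Σ|/2 = 366.

366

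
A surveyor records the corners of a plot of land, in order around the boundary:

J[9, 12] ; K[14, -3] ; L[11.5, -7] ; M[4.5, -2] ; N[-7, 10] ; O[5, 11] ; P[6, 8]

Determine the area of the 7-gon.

Apply the shoelace formula: 2A = Σ (x_i·y_{i+1} − x_{i+1}·y_i), indices taken mod 7.
Cross-terms: -195, -63.5, 8.5, 31, -127, -26, 0  ⇒  Σ = -372
Area = |Σ|/2 = 186.

186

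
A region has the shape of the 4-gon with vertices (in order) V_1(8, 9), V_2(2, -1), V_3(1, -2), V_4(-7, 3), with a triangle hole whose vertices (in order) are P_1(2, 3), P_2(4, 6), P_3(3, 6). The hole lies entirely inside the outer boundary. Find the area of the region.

62

Outer boundary:
V_1→V_2: (8)(-1) − (2)(9) = -26
V_2→V_3: (2)(-2) − (1)(-1) = -3
V_3→V_4: (1)(3) − (-7)(-2) = -11
V_4→V_1: (-7)(9) − (8)(3) = -87
Σ = -127
Area = |Σ|/2 = 63.5.
Hole:
Apply the shoelace (surveyor's) formula: 2A = Σ (x_i·y_{i+1} − x_{i+1}·y_i), indices taken mod 3.
Σ = (0) + (6) + (-3) = 3
Area = |Σ|/2 = 1.5.
Net area = 63.5 − 1.5 = 62.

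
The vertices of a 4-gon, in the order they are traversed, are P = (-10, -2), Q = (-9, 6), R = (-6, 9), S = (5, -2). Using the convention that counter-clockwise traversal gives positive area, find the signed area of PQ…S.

-93

Apply Gauss's area formula: 2A = Σ (x_i·y_{i+1} − x_{i+1}·y_i), indices taken mod 4.
Σ = (-78) + (-45) + (-33) + (-30) = -186
Signed area = Σ/2 = -93 (negative ⇒ clockwise traversal).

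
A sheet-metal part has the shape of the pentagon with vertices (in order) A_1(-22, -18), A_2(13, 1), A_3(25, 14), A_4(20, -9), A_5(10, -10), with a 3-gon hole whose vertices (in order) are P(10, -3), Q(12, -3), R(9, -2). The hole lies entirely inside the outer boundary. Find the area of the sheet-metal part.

322

Outer boundary:
Apply the shoelace formula: 2A = Σ (x_i·y_{i+1} − x_{i+1}·y_i), indices taken mod 5.
Σ = (212) + (157) + (-505) + (-110) + (-400) = -646
Area = |Σ|/2 = 323.
Hole:
Σ = (6) + (3) + (-7) = 2
Area = |Σ|/2 = 1.
Net area = 323 − 1 = 322.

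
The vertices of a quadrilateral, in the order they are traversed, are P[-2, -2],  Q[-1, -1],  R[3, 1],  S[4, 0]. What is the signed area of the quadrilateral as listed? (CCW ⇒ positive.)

Apply the shoelace formula: 2A = Σ (x_i·y_{i+1} − x_{i+1}·y_i), indices taken mod 4.
P→Q: (-2)(-1) − (-1)(-2) = 0
Q→R: (-1)(1) − (3)(-1) = 2
R→S: (3)(0) − (4)(1) = -4
S→P: (4)(-2) − (-2)(0) = -8
Σ = -10
Signed area = Σ/2 = -5 (negative ⇒ clockwise traversal).

-5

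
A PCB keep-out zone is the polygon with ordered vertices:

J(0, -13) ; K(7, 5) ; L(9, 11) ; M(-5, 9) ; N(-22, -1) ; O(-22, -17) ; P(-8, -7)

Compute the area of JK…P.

468

Apply the shoelace formula: 2A = Σ (x_i·y_{i+1} − x_{i+1}·y_i), indices taken mod 7.
Cross-terms: 91, 32, 136, 203, 352, 18, 104  ⇒  Σ = 936
Area = |Σ|/2 = 468.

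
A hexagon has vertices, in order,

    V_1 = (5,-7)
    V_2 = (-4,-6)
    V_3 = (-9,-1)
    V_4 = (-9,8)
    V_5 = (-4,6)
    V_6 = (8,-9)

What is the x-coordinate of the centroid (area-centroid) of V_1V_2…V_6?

-55/18

Apply the shoelace (surveyor's) formula. First the cross-terms c_i = x_i·y_{i+1} − x_{i+1}·y_i:
  -58, -50, -81, -22, -12, -11  ⇒  2A = -234, A = -117.
Then Σ (x_i + x_{i+1})·c_i = 2145, so x̄ = 2145 / (6·(-117)) = -55/18.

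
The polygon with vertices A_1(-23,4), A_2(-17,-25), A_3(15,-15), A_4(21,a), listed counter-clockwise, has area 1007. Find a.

9

The doubled signed area Σ (x_i y_{i+1} − x_{i+1} y_i) is linear in a.
With a=0 it equals 1672; the coefficient of a is 38 (from the two edges through A_4).
So 38·a + 1672 = 2·1007 = 2014 ⇒ a = 9.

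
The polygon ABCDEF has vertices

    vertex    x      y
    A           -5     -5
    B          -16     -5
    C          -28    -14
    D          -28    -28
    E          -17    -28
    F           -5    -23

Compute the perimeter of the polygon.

|AB| = √((-11)² + (0)²) = √121 = 11
|BC| = √((-12)² + (-9)²) = √225 = 15
|CD| = √((0)² + (-14)²) = √196 = 14
|DE| = √((11)² + (0)²) = √121 = 11
|EF| = √((12)² + (5)²) = √169 = 13
|FA| = √((0)² + (18)²) = √324 = 18
Perimeter = 11 + 15 + 14 + 11 + 13 + 18 = 82.

82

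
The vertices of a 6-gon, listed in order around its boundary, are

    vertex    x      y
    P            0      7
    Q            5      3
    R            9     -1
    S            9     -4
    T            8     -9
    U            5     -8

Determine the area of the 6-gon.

Σ = (-35) + (-32) + (-27) + (-49) + (-19) + (35) = -127
Area = |Σ|/2 = 63.5.

63.5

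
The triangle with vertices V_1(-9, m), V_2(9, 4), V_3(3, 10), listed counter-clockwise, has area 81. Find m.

-5

The doubled signed area Σ (x_i y_{i+1} − x_{i+1} y_i) is linear in m.
With m=0 it equals 132; the coefficient of m is -6 (from the two edges through V_1).
So -6·m + 132 = 2·81 = 162 ⇒ m = -5.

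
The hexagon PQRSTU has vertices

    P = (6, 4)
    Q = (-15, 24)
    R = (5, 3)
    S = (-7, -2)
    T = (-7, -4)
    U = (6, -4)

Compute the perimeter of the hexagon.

|PQ| = √((-21)² + (20)²) = √841 = 29
|QR| = √((20)² + (-21)²) = √841 = 29
|RS| = √((-12)² + (-5)²) = √169 = 13
|ST| = √((0)² + (-2)²) = √4 = 2
|TU| = √((13)² + (0)²) = √169 = 13
|UP| = √((0)² + (8)²) = √64 = 8
Perimeter = 29 + 29 + 13 + 2 + 13 + 8 = 94.

94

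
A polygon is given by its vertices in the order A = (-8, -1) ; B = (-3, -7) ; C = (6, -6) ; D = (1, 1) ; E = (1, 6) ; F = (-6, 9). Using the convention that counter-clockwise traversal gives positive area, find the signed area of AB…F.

Apply the shoelace (surveyor's) formula: 2A = Σ (x_i·y_{i+1} − x_{i+1}·y_i), indices taken mod 6.
Cross-terms: 53, 60, 12, 5, 45, 78  ⇒  Σ = 253
Signed area = Σ/2 = 126.5 (positive ⇒ counter-clockwise traversal).

126.5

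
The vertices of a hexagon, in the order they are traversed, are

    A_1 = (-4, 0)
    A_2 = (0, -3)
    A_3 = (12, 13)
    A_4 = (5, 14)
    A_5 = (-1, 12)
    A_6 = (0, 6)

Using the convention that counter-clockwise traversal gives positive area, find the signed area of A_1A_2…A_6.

Apply the shoelace (surveyor's) formula: 2A = Σ (x_i·y_{i+1} − x_{i+1}·y_i), indices taken mod 6.
A_1→A_2: (-4)(-3) − (0)(0) = 12
A_2→A_3: (0)(13) − (12)(-3) = 36
A_3→A_4: (12)(14) − (5)(13) = 103
A_4→A_5: (5)(12) − (-1)(14) = 74
A_5→A_6: (-1)(6) − (0)(12) = -6
A_6→A_1: (0)(0) − (-4)(6) = 24
Σ = 243
Signed area = Σ/2 = 121.5 (positive ⇒ counter-clockwise traversal).

121.5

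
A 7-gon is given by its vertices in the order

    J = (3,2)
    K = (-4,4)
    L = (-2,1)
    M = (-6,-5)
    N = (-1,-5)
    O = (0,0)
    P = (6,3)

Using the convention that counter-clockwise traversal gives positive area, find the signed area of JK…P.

Apply the shoelace formula: 2A = Σ (x_i·y_{i+1} − x_{i+1}·y_i), indices taken mod 7.
J→K: (3)(4) − (-4)(2) = 20
K→L: (-4)(1) − (-2)(4) = 4
L→M: (-2)(-5) − (-6)(1) = 16
M→N: (-6)(-5) − (-1)(-5) = 25
N→O: (-1)(0) − (0)(-5) = 0
O→P: (0)(3) − (6)(0) = 0
P→J: (6)(2) − (3)(3) = 3
Σ = 68
Signed area = Σ/2 = 34 (positive ⇒ counter-clockwise traversal).

34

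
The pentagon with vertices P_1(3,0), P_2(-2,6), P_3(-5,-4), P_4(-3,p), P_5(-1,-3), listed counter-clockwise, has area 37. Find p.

-3

Write out the shoelace sum; only the two edges meeting at P_4 involve p:
2·Area = [((-5)·p − (-3)·(-4)) + ((-3)·(-3) − (-1)·p)] + 65
       = -4·p + 62 = 74
⇒ p = -3.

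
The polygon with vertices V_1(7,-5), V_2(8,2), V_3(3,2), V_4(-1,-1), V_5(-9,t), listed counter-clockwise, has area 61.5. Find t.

-3

The doubled signed area Σ (x_i y_{i+1} − x_{i+1} y_i) is linear in t.
With t=0 it equals 99; the coefficient of t is -8 (from the two edges through V_5).
So -8·t + 99 = 2·61.5 = 123 ⇒ t = -3.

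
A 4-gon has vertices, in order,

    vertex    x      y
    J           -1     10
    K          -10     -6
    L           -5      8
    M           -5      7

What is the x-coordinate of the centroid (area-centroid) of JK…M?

Apply the surveyor's formula. First the cross-terms c_i = x_i·y_{i+1} − x_{i+1}·y_i:
  106, -110, 5, -43  ⇒  2A = -42, A = -21.
Then Σ (x_i + x_{i+1})·c_i = 692, so x̄ = 692 / (6·(-21)) = -346/63.

-346/63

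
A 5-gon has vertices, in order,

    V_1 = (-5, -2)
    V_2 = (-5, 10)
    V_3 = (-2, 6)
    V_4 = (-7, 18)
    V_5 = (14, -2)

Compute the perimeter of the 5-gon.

78

|V_1V_2| = √((0)² + (12)²) = √144 = 12
|V_2V_3| = √((3)² + (-4)²) = √25 = 5
|V_3V_4| = √((-5)² + (12)²) = √169 = 13
|V_4V_5| = √((21)² + (-20)²) = √841 = 29
|V_5V_1| = √((-19)² + (0)²) = √361 = 19
Perimeter = 12 + 5 + 13 + 29 + 19 = 78.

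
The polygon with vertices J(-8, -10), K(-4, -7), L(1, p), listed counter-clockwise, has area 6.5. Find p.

Write out the shoelace sum; only the two edges meeting at L involve p:
2·Area = [((-4)·p − 1·(-7)) + (1·(-10) − (-8)·p)] + 16
       = 4·p + 13 = 13
⇒ p = 0.

0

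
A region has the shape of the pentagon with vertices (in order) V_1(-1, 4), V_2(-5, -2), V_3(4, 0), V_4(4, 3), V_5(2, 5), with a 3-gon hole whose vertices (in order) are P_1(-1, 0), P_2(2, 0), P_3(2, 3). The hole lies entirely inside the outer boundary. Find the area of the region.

30

Outer boundary:
Apply the surveyor's formula: 2A = Σ (x_i·y_{i+1} − x_{i+1}·y_i), indices taken mod 5.
V_1→V_2: (-1)(-2) − (-5)(4) = 22
V_2→V_3: (-5)(0) − (4)(-2) = 8
V_3→V_4: (4)(3) − (4)(0) = 12
V_4→V_5: (4)(5) − (2)(3) = 14
V_5→V_1: (2)(4) − (-1)(5) = 13
Σ = 69
Area = |Σ|/2 = 34.5.
Hole:
Σ = (0) + (6) + (3) = 9
Area = |Σ|/2 = 4.5.
Net area = 34.5 − 4.5 = 30.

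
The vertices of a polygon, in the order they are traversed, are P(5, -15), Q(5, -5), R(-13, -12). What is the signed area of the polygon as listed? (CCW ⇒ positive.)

90

Cross-terms: 50, -125, 255  ⇒  Σ = 180
Signed area = Σ/2 = 90 (positive ⇒ counter-clockwise traversal).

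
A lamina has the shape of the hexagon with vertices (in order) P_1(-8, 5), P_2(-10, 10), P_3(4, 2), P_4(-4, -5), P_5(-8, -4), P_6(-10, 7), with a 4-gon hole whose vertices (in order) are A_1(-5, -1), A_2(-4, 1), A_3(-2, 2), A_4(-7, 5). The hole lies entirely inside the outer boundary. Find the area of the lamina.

Outer boundary:
P_1→P_2: (-8)(10) − (-10)(5) = -30
P_2→P_3: (-10)(2) − (4)(10) = -60
P_3→P_4: (4)(-5) − (-4)(2) = -12
P_4→P_5: (-4)(-4) − (-8)(-5) = -24
P_5→P_6: (-8)(7) − (-10)(-4) = -96
P_6→P_1: (-10)(5) − (-8)(7) = 6
Σ = -216
Area = |Σ|/2 = 108.
Hole:
Apply the surveyor's formula: 2A = Σ (x_i·y_{i+1} − x_{i+1}·y_i), indices taken mod 4.
Cross-terms: -9, -6, 4, 32  ⇒  Σ = 21
Area = |Σ|/2 = 10.5.
Net area = 108 − 10.5 = 97.5.

97.5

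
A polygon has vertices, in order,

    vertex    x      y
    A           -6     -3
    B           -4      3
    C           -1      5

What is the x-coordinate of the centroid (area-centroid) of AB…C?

-11/3

Apply the surveyor's formula. First the cross-terms c_i = x_i·y_{i+1} − x_{i+1}·y_i:
  -30, -17, 33  ⇒  2A = -14, A = -7.
Then Σ (x_i + x_{i+1})·c_i = 154, so x̄ = 154 / (6·(-7)) = -11/3.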